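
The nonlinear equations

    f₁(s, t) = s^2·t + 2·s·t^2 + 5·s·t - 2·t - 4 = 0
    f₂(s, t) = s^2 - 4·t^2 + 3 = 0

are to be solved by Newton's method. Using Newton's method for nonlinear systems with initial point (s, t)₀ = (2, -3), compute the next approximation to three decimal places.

At (2, -3): F = (-4.000, -29.000).
Jacobian J = [[2·s·t + 2·t^2 + 5·t, s^2 + 4·s·t + 5·s - 2], [2·s, -8·t]].
At the point, J = [[-9.000, -12.000], [4.000, 24.000]] (det J = -168.000).
Solving J·Δ = −F gives Δ = (-2.643, 1.649).
Then the next iterate is (s, t)₁ = (-0.643, -1.351).

(-0.643, -1.351)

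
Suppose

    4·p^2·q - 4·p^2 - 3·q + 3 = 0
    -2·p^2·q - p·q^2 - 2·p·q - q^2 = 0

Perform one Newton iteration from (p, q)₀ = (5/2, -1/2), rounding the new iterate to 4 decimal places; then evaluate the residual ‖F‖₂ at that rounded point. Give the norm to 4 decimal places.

8.6276

At (5/2, -1/2): F = (-33.0000, 7.8750).
Jacobian J = [[8·p·q - 8·p, 4·p^2 - 3], [-4·p·q - q^2 - 2·q, -2·p^2 - 2·p·q - 2·p - 2·q]].
At the point, J = [[-30.0000, 22.0000], [5.7500, -14.0000]] (det J = 293.5000).
Solving J·Δ = −F gives Δ = (-0.9838, 0.1584).
Then the next iterate is (p, q)₁ = (1.5162, -0.3416).
Re-evaluating at (1.5162, -0.3416): F = (-8.311815, 2.312834), so ‖F‖₂ = 8.6276.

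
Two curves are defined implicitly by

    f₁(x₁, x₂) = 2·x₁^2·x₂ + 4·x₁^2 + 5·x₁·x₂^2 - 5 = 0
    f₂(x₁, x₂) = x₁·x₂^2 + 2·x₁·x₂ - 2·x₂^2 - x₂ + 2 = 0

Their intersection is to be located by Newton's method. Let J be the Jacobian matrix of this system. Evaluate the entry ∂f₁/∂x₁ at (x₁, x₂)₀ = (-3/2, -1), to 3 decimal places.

∂f₁/∂x₁ = 4·x₁·x₂ + 8·x₁ + 5·x₂^2.
At (-3/2, -1) this is -1.000.

-1.000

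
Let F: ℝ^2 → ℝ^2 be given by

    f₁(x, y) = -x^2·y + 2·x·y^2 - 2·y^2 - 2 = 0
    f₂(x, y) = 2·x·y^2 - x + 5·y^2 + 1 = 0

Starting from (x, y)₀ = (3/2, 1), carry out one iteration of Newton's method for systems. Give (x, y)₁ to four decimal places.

(-1.6825, 0.7302)

At (3/2, 1): F = (-3.2500, 7.5000).
Jacobian J = [[-2·x·y + 2·y^2, -x^2 + 4·x·y - 4·y], [2·y^2 - 1, 4·x·y + 10·y]].
At the point, J = [[-1.0000, -0.2500], [1.0000, 16.0000]] (det J = -15.7500).
Solving J·Δ = −F gives Δ = (-3.1825, -0.2698).
Then the next iterate is (x, y)₁ = (-1.6825, 0.7302).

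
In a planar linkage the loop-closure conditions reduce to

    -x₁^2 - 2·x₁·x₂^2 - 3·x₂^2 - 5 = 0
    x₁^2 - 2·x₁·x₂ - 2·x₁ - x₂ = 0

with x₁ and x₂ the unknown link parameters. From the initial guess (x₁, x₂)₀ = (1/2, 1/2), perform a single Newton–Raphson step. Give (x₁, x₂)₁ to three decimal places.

At (1/2, 1/2): F = (-6.250, -1.750).
Jacobian J = [[-2·x₁ - 2·x₂^2, -4·x₁·x₂ - 6·x₂], [2·x₁ - 2·x₂ - 2, -2·x₁ - 1]].
At the point, J = [[-1.500, -4.000], [-2.000, -2.000]] (det J = -5.000).
Solving J·Δ = −F gives Δ = (1.100, -1.975).
Then the next iterate is (x₁, x₂)₁ = (1.600, -1.475).

(1.600, -1.475)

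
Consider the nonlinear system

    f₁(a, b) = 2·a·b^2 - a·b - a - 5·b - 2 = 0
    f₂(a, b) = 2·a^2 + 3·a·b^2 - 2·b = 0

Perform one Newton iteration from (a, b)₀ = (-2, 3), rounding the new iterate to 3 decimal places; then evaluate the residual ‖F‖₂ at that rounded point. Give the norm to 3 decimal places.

4986.990

At (-2, 3): F = (-45.000, -52.000).
Jacobian J = [[2·b^2 - b - 1, 4·a·b - a - 5], [4·a + 3·b^2, 6·a·b - 2]].
At the point, J = [[14.000, -27.000], [19.000, -38.000]] (det J = -19.000).
Solving J·Δ = −F gives Δ = (16.105, 6.684).
Then the next iterate is (a, b)₁ = (14.105, 9.684).
Re-evaluating at (14.105, 9.684): F = (2444.41192, 4346.82866), so ‖F‖₂ = 4986.990.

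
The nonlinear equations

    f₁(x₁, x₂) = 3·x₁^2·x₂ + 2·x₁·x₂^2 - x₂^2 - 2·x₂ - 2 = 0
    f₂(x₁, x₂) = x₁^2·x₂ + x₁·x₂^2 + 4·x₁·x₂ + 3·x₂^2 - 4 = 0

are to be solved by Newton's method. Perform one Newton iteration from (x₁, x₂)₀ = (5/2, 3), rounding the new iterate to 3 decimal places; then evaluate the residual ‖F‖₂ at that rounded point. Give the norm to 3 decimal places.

29.992

At (5/2, 3): F = (84.250, 94.250).
Jacobian J = [[6·x₁·x₂ + 2·x₂^2, 3·x₁^2 + 4·x₁·x₂ - 2·x₂ - 2], [2·x₁·x₂ + x₂^2 + 4·x₂, x₁^2 + 2·x₁·x₂ + 4·x₁ + 6·x₂]].
At the point, J = [[63.000, 40.750], [36.000, 49.250]] (det J = 1635.750).
Solving J·Δ = −F gives Δ = (-0.189, -1.776).
Then the next iterate is (x₁, x₂)₁ = (2.311, 1.224).
Re-evaluating at (2.311, 1.224): F = (20.58952, 21.80851), so ‖F‖₂ = 29.992.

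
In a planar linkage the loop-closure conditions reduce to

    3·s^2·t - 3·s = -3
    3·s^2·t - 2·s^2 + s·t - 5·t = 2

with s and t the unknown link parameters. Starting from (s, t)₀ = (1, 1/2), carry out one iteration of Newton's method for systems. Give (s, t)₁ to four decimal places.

At (1, 1/2): F = (1.5000, -4.5000).
Jacobian J = [[6·s·t - 3, 3·s^2], [6·s·t - 4·s + t, 3·s^2 + s - 5]].
At the point, J = [[0.0000, 3.0000], [-0.5000, -1.0000]] (det J = 1.5000).
Solving J·Δ = −F gives Δ = (-8.0000, -0.5000).
Then the next iterate is (s, t)₁ = (-7.0000, 0.0000).

(-7.0000, 0.0000)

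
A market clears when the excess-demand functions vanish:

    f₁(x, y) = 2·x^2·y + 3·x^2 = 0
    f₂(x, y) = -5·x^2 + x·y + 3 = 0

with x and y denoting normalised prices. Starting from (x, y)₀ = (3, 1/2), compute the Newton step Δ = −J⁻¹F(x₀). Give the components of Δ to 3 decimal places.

At (3, 1/2): F = (36.000, -40.500).
Jacobian J = [[4·x·y + 6·x, 2·x^2], [-10·x + y, x]].
At the point, J = [[24.000, 18.000], [-29.500, 3.000]] (det J = 603.000).
Solving J·Δ = −F gives Δ = (-1.388, -0.149).

(-1.388, -0.149)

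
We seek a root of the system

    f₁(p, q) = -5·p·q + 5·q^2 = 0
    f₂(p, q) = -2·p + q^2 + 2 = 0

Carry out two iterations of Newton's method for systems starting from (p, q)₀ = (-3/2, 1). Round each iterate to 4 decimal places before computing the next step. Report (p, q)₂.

(0.7081, 0.3568)

At (-3/2, 1): F = (12.5000, 6.0000).
Jacobian J = [[-5·q, -5·p + 10·q], [-2, 2·q]].
At the point, J = [[-5.0000, 17.5000], [-2.0000, 2.0000]] (det J = 25.0000).
Solving J·Δ = −F gives Δ = (3.2000, 0.2000).
Then the next iterate is (p, q)₁ = (1.7000, 1.2000).
Round to (1.7000, 1.2000) and repeat: F = (-3.0000, 0.0400), J = [[-6.0000, 3.5000], [-2.0000, 2.4000]].
Δ = (-0.9919, -0.8432), so (p, q)₂ = (0.7081, 0.3568).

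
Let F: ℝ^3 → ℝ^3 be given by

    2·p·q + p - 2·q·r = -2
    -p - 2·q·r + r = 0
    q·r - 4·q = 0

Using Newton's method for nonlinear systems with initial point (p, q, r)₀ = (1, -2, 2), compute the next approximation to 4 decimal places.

At (1, -2, 2): F = (7.0000, 9.0000, 4.0000).
Jacobian J = [[2·q + 1, 2·p - 2·r, -2·q], [-1, -2·r, -2·q + 1], [0, r - 4, q]].
At the point, J = [[-3.0000, -2.0000, 4.0000], [-1.0000, -4.0000, 5.0000], [0.0000, -2.0000, -2.0000]] (det J = -42.0000).
Solving J·Δ = −F gives Δ = (1.0000, 2.0000, 0.0000).
Then the next iterate is (p, q, r)₁ = (2.0000, 0.0000, 2.0000).

(2.0000, 0.0000, 2.0000)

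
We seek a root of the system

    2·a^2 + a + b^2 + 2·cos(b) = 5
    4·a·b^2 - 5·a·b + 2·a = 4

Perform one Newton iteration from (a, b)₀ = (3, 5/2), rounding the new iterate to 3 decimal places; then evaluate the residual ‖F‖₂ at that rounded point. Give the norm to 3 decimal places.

10.928

At (3, 5/2): F = (20.64771, 39.500).
Jacobian J = [[4·a + 1, 2·b - 2·sin(b)], [4·b^2 - 5·b + 2, 8·a·b - 5·a]].
At the point, J = [[13.000, 3.80306], [14.500, 45.000]] (det J = 529.85569).
Solving J·Δ = −F gives Δ = (-1.470, -0.404).
Then the next iterate is (a, b)₁ = (1.530, 2.096).
Re-evaluating at (1.530, 2.096): F = (4.60224, 9.91208), so ‖F‖₂ = 10.928.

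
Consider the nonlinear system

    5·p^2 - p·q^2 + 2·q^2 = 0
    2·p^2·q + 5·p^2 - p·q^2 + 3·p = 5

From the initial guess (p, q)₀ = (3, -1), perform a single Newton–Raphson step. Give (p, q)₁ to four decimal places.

At (3, -1): F = (44.0000, 28.0000).
Jacobian J = [[10·p - q^2, -2·p·q + 4·q], [4·p·q + 10·p - q^2 + 3, 2·p^2 - 2·p·q]].
At the point, J = [[29.0000, 2.0000], [20.0000, 24.0000]] (det J = 656.0000).
Solving J·Δ = −F gives Δ = (-1.5244, 0.1037).
Then the next iterate is (p, q)₁ = (1.4756, -0.8963).

(1.4756, -0.8963)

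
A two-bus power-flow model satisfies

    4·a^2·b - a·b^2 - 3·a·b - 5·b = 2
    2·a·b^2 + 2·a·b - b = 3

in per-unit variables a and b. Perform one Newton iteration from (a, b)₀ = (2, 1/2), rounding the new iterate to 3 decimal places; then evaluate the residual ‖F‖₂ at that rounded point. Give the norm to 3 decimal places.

At (2, 1/2): F = (0.000, -0.500).
Jacobian J = [[8·a·b - b^2 - 3·b, 4·a^2 - 2·a·b - 3·a - 5], [2·b^2 + 2·b, 4·a·b + 2·a - 1]].
At the point, J = [[6.250, 3.000], [1.500, 7.000]] (det J = 39.250).
Solving J·Δ = −F gives Δ = (-0.038, 0.080).
Then the next iterate is (a, b)₁ = (1.962, 0.580).
Re-evaluating at (1.962, 0.580): F = (-0.04319, 0.01595), so ‖F‖₂ = 0.046.

0.046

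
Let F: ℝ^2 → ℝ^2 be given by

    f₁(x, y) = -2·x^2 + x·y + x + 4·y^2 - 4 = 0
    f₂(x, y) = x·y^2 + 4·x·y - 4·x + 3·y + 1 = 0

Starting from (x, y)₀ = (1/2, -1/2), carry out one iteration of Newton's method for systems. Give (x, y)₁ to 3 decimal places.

At (1/2, -1/2): F = (-3.250, -3.375).
Jacobian J = [[-4·x + y + 1, x + 8·y], [y^2 + 4·y - 4, 2·x·y + 4·x + 3]].
At the point, J = [[-1.500, -3.500], [-5.750, 4.500]] (det J = -26.875).
Solving J·Δ = −F gives Δ = (-0.984, -0.507).
Then the next iterate is (x, y)₁ = (-0.484, -1.007).

(-0.484, -1.007)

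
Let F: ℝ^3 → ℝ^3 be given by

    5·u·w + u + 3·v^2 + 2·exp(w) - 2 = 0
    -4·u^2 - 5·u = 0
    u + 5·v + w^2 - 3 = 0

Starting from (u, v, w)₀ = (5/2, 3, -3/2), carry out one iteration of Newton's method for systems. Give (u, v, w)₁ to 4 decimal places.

(1.0000, 0.8584, 0.0141)

At (5/2, 3, -3/2): F = (9.196260, -37.5000, 16.7500).
Jacobian J = [[5·w + 1, 6·v, 5·u + 2·exp(w)], [-8·u - 5, 0, 0], [1, 5, 2·w]].
At the point, J = [[-6.5000, 18.0000, 12.946260], [-25.0000, 0.0000, 0.0000], [1.0000, 5.0000, -3.0000]] (det J = -2968.282540).
Solving J·Δ = −F gives Δ = (-1.5000, -2.1416, 1.5141).
Then the next iterate is (u, v, w)₁ = (1.0000, 0.8584, 0.0141).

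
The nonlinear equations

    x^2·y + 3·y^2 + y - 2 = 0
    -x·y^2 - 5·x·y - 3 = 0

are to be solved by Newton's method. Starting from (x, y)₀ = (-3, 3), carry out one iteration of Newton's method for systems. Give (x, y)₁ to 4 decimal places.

(-1.5000, 2.0000)

At (-3, 3): F = (55.0000, 69.0000).
Jacobian J = [[2·x·y, x^2 + 6·y + 1], [-y^2 - 5·y, -2·x·y - 5·x]].
At the point, J = [[-18.0000, 28.0000], [-24.0000, 33.0000]] (det J = 78.0000).
Solving J·Δ = −F gives Δ = (1.5000, -1.0000).
Then the next iterate is (x, y)₁ = (-1.5000, 2.0000).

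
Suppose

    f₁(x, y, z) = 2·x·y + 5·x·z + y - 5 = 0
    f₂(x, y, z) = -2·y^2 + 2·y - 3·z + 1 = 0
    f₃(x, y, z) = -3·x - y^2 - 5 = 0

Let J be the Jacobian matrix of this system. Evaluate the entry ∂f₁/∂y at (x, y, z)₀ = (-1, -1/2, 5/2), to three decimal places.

∂f₁/∂y = 2·x + 1.
At (-1, -1/2, 5/2) this is -1.000.

-1.000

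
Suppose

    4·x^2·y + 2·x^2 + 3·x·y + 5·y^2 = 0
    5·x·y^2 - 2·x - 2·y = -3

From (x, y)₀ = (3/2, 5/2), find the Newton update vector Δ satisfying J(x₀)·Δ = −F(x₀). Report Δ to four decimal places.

(-2.0450, 0.5054)

At (3/2, 5/2): F = (69.5000, 41.8750).
Jacobian J = [[8·x·y + 4·x + 3·y, 4·x^2 + 3·x + 10·y], [5·y^2 - 2, 10·x·y - 2]].
At the point, J = [[43.5000, 38.5000], [29.2500, 35.5000]] (det J = 418.1250).
Solving J·Δ = −F gives Δ = (-2.0450, 0.5054).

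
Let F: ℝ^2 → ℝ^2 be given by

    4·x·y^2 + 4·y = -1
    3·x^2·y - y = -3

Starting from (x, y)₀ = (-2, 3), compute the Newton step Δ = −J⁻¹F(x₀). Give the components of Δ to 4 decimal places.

(0.7870, -0.6970)

At (-2, 3): F = (-59.0000, 36.0000).
Jacobian J = [[4·y^2, 8·x·y + 4], [6·x·y, 3·x^2 - 1]].
At the point, J = [[36.0000, -44.0000], [-36.0000, 11.0000]] (det J = -1188.0000).
Solving J·Δ = −F gives Δ = (0.7870, -0.6970).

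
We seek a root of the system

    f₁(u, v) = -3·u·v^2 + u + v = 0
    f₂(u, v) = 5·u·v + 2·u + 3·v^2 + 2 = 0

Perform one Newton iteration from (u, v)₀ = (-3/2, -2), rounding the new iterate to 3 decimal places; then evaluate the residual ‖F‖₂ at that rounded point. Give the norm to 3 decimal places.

8.480

At (-3/2, -2): F = (14.500, 26.000).
Jacobian J = [[-3·v^2 + 1, -6·u·v + 1], [5·v + 2, 5·u + 6·v]].
At the point, J = [[-11.000, -17.000], [-8.000, -19.500]] (det J = 78.500).
Solving J·Δ = −F gives Δ = (-2.029, 2.166).
Then the next iterate is (u, v)₁ = (-3.529, 0.166).
Re-evaluating at (-3.529, 0.166): F = (-3.07126, -7.90440), so ‖F‖₂ = 8.480.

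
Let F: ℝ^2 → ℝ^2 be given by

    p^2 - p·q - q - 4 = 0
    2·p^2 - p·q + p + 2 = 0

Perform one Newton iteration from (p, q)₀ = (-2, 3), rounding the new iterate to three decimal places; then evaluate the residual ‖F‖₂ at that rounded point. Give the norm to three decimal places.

At (-2, 3): F = (3.000, 14.000).
Jacobian J = [[2·p - q, -p - 1], [4·p - q + 1, -p]].
At the point, J = [[-7.000, 1.000], [-10.000, 2.000]] (det J = -4.000).
Solving J·Δ = −F gives Δ = (-2.000, -17.000).
Then the next iterate is (p, q)₁ = (-4.000, -14.000).
Re-evaluating at (-4.000, -14.000): F = (-30.000, -26.000), so ‖F‖₂ = 39.699.

39.699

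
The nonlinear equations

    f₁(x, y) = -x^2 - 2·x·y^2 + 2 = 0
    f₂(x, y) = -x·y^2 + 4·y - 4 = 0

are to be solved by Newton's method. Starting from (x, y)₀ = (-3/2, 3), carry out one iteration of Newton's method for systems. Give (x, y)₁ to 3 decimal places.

(-2.689, 0.523)

At (-3/2, 3): F = (26.750, 21.500).
Jacobian J = [[-2·x - 2·y^2, -4·x·y], [-y^2, -2·x·y + 4]].
At the point, J = [[-15.000, 18.000], [-9.000, 13.000]] (det J = -33.000).
Solving J·Δ = −F gives Δ = (-1.189, -2.477).
Then the next iterate is (x, y)₁ = (-2.689, 0.523).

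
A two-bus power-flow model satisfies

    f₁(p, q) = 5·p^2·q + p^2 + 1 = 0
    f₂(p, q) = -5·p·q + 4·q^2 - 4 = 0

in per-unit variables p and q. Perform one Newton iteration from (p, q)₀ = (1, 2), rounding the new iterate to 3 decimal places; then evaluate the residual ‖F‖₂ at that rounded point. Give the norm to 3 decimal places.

3.775

At (1, 2): F = (12.000, 2.000).
Jacobian J = [[10·p·q + 2·p, 5·p^2], [-5·q, -5·p + 8·q]].
At the point, J = [[22.000, 5.000], [-10.000, 11.000]] (det J = 292.000).
Solving J·Δ = −F gives Δ = (-0.418, -0.562).
Then the next iterate is (p, q)₁ = (0.582, 1.438).
Re-evaluating at (0.582, 1.438): F = (3.77415, 0.08680), so ‖F‖₂ = 3.775.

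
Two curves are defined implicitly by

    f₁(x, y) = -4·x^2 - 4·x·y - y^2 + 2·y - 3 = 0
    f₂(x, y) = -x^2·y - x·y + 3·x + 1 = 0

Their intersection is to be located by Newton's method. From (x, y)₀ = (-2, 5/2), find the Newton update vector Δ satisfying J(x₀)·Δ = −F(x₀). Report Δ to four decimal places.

At (-2, 5/2): F = (-0.2500, -10.0000).
Jacobian J = [[-8·x - 4·y, -4·x - 2·y + 2], [-2·x·y - y + 3, -x^2 - x]].
At the point, J = [[6.0000, 5.0000], [10.5000, -2.0000]] (det J = -64.5000).
Solving J·Δ = −F gives Δ = (0.7829, -0.8895).

(0.7829, -0.8895)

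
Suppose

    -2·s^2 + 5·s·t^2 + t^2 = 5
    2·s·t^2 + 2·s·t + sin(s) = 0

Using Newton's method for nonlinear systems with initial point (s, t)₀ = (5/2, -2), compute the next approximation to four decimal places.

At (5/2, -2): F = (36.5000, 10.598472).
Jacobian J = [[-4·s + 5·t^2, 10·s·t + 2·t], [2·t^2 + 2·t + cos(s), 4·s·t + 2·s]].
At the point, J = [[10.0000, -54.0000], [3.198856, -15.0000]] (det J = 22.738245).
Solving J·Δ = −F gives Δ = (-1.0914, 0.4738).
Then the next iterate is (s, t)₁ = (1.4086, -1.5262).

(1.4086, -1.5262)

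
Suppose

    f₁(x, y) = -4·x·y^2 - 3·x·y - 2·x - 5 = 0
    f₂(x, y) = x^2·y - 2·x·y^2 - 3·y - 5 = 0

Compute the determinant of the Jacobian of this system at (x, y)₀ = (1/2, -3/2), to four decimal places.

25.3750

J = [[-4·y^2 - 3·y - 2, -8·x·y - 3·x], [2·x·y - 2·y^2, x^2 - 4·x·y - 3]].
At the point, J = [[-6.5000, 4.5000], [-6.0000, 0.2500]].
det J = 25.3750.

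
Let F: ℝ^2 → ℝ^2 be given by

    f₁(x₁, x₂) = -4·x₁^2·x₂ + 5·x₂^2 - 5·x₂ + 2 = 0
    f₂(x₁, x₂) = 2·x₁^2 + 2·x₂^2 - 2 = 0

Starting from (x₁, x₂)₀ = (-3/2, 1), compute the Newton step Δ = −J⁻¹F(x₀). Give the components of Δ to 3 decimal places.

(0.417, -0.500)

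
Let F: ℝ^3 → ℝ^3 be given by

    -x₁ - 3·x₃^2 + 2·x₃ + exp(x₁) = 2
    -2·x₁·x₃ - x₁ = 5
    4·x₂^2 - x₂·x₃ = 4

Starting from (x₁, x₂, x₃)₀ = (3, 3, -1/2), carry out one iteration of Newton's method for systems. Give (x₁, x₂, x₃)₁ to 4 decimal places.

(2.5196, 1.5306, -1.3333)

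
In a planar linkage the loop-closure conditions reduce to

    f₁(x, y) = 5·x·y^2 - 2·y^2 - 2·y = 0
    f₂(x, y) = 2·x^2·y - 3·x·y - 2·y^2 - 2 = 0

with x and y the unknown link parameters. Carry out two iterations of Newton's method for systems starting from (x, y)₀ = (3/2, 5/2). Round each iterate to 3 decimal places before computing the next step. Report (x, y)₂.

(1.977, 0.499)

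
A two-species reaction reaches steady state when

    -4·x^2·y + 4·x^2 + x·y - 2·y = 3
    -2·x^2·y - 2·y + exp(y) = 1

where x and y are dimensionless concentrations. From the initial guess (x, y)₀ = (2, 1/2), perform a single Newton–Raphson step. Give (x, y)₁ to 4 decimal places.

(1.1749, 0.3742)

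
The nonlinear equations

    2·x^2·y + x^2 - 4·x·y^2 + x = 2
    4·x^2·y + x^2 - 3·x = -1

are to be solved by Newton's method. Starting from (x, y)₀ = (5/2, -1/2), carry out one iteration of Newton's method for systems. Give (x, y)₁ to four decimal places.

(1.1840, -0.4111)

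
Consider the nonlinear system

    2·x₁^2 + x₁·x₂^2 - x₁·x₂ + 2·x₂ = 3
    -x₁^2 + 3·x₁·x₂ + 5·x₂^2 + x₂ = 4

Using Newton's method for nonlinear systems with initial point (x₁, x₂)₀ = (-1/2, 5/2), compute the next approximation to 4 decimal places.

(-0.8571, 1.5729)

At (-1/2, 5/2): F = (0.6250, 25.7500).
Jacobian J = [[4·x₁ + x₂^2 - x₂, 2·x₁·x₂ - x₁ + 2], [-2·x₁ + 3·x₂, 3·x₁ + 10·x₂ + 1]].
At the point, J = [[1.7500, 0.0000], [8.5000, 24.5000]] (det J = 42.8750).
Solving J·Δ = −F gives Δ = (-0.3571, -0.9271).
Then the next iterate is (x₁, x₂)₁ = (-0.8571, 1.5729).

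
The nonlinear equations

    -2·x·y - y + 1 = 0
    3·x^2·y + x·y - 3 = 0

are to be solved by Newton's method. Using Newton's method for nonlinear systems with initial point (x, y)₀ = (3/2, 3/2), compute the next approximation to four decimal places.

At (3/2, 3/2): F = (-5.0000, 9.3750).
Jacobian J = [[-2·y, -2·x - 1], [6·x·y + y, 3·x^2 + x]].
At the point, J = [[-3.0000, -4.0000], [15.0000, 8.2500]] (det J = 35.2500).
Solving J·Δ = −F gives Δ = (0.1064, -1.3298).
Then the next iterate is (x, y)₁ = (1.6064, 0.1702).

(1.6064, 0.1702)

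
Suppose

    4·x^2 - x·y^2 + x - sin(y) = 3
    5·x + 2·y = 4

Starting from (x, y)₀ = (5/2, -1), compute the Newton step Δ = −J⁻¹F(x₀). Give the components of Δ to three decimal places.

(-0.943, -0.892)

At (5/2, -1): F = (22.84147, 6.500).
Jacobian J = [[8·x - y^2 + 1, -2·x·y - cos(y)], [5, 2]].
At the point, J = [[20.000, 4.45970], [5.000, 2.000]] (det J = 17.70151).
Solving J·Δ = −F gives Δ = (-0.943, -0.892).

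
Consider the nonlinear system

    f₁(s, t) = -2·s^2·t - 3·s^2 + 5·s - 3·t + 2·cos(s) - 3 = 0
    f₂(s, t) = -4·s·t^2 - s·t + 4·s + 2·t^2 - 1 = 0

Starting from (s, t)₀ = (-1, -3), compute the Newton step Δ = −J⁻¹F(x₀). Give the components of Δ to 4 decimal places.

At (-1, -3): F = (5.080605, 46.0000).
Jacobian J = [[-4·s·t - 6·s - 2·sin(s) + 5, -2·s^2 - 3], [-4·t^2 - t + 4, -8·s·t - s + 4·t]].
At the point, J = [[0.682942, -5.0000], [-29.0000, -35.0000]] (det J = -168.902969).
Solving J·Δ = −F gives Δ = (0.3089, 1.0583).

(0.3089, 1.0583)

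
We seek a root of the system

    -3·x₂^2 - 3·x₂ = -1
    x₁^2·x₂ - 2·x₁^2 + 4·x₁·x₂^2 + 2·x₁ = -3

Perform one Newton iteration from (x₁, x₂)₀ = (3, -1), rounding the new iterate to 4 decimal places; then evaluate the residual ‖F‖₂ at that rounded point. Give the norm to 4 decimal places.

At (3, -1): F = (1.0000, -6.0000).
Jacobian J = [[0, -6·x₂ - 3], [2·x₁·x₂ - 4·x₁ + 4·x₂^2 + 2, x₁^2 + 8·x₁·x₂]].
At the point, J = [[0.0000, 3.0000], [-12.0000, -15.0000]] (det J = 36.0000).
Solving J·Δ = −F gives Δ = (-0.0833, -0.3333).
Then the next iterate is (x₁, x₂)₁ = (2.9167, -1.3333).
Re-evaluating at (2.9167, -1.3333): F = (-0.333167, 1.216495), so ‖F‖₂ = 1.2613.

1.2613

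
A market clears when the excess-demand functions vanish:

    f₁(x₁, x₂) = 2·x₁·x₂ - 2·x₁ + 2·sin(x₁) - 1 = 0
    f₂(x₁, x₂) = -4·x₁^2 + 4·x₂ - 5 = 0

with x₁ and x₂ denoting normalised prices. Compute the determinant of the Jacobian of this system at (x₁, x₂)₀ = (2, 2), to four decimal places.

68.6708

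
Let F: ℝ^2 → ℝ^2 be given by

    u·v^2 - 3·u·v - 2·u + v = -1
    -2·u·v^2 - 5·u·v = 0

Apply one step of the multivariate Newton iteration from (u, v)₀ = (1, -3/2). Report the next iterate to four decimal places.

(0.0253, -1.5759)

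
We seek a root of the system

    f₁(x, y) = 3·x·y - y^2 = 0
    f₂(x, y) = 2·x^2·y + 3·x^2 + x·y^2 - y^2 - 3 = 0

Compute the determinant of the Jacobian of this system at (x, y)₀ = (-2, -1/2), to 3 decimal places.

J = [[3·y, 3·x - 2·y], [4·x·y + 6·x + y^2, 2·x^2 + 2·x·y - 2·y]].
At the point, J = [[-1.500, -5.000], [-7.750, 11.000]].
det J = -55.250.

-55.250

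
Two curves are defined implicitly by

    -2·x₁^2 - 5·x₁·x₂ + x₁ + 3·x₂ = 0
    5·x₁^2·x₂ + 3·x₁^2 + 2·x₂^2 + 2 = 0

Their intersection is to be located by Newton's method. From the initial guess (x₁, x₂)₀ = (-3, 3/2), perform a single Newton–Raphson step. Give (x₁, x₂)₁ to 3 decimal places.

(-1.931, 0.840)

At (-3, 3/2): F = (6.000, 101.000).
Jacobian J = [[-4·x₁ - 5·x₂ + 1, -5·x₁ + 3], [10·x₁·x₂ + 6·x₁, 5·x₁^2 + 4·x₂]].
At the point, J = [[5.500, 18.000], [-63.000, 51.000]] (det J = 1414.500).
Solving J·Δ = −F gives Δ = (1.069, -0.660).
Then the next iterate is (x₁, x₂)₁ = (-1.931, 0.840).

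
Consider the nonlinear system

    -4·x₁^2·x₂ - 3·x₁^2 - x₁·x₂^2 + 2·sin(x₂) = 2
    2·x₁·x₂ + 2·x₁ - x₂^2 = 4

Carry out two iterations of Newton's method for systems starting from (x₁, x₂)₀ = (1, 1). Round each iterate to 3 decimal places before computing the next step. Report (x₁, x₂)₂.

(2.450, 0.088)

At (1, 1): F = (-8.31706, -1.000).
Jacobian J = [[-8·x₁·x₂ - 6·x₁ - x₂^2, -4·x₁^2 - 2·x₁·x₂ + 2·cos(x₂)], [2·x₂ + 2, 2·x₁ - 2·x₂]].
At the point, J = [[-15.000, -4.91940], [4.000, 0.000]] (det J = 19.67758).
Solving J·Δ = −F gives Δ = (0.250, -2.453).
Then the next iterate is (x₁, x₂)₁ = (1.250, -1.453).
Round to (1.250, -1.453) and repeat: F = (-2.23140, -7.24371), J = [[4.91879, -2.38245], [-0.906, 5.406]].
Δ = (1.200, 1.541), so (x₁, x₂)₂ = (2.450, 0.088).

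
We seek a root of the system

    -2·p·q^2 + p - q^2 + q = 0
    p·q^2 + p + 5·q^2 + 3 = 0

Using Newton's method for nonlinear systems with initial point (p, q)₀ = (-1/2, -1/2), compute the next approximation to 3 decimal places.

At (-1/2, -1/2): F = (-1.000, 3.625).
Jacobian J = [[-2·q^2 + 1, -4·p·q - 2·q + 1], [q^2 + 1, 2·p·q + 10·q]].
At the point, J = [[0.500, 1.000], [1.250, -4.500]] (det J = -3.500).
Solving J·Δ = −F gives Δ = (0.250, 0.875).
Then the next iterate is (p, q)₁ = (-0.250, 0.375).

(-0.250, 0.375)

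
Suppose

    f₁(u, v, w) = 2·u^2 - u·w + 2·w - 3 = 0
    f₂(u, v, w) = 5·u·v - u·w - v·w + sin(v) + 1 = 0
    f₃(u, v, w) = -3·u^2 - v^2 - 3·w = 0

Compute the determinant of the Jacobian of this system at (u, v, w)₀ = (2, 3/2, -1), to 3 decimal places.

J = [[4·u - w, 0, -u + 2], [5·v - w, 5·u - w + cos(v), -u - v], [-6·u, -2·v, -3]].
At the point, J = [[9.000, 0.000, 0.000], [8.500, 11.07074, -3.500], [-12.000, -3.000, -3.000]].
det J = -393.410.

-393.410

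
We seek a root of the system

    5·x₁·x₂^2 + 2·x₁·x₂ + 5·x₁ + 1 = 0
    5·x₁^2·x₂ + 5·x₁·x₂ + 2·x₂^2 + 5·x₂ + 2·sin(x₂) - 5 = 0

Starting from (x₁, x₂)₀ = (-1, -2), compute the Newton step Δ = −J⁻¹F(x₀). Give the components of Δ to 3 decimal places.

(0.904, 0.057)

At (-1, -2): F = (-20.000, -8.81859).
Jacobian J = [[5·x₂^2 + 2·x₂ + 5, 10·x₁·x₂ + 2·x₁], [10·x₁·x₂ + 5·x₂, 5·x₁^2 + 5·x₁ + 4·x₂ + 2·cos(x₂) + 5]].
At the point, J = [[21.000, 18.000], [10.000, -3.83229]] (det J = -260.47817).
Solving J·Δ = −F gives Δ = (0.904, 0.057).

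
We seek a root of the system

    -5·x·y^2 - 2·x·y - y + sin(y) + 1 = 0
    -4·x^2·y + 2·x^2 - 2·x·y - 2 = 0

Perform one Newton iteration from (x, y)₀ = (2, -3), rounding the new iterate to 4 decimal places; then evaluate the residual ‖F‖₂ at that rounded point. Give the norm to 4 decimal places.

28.3930

At (2, -3): F = (-74.141120, 66.0000).
Jacobian J = [[-5·y^2 - 2·y, -10·x·y - 2·x + cos(y) - 1], [-8·x·y + 4·x - 2·y, -4·x^2 - 2·x]].
At the point, J = [[-39.0000, 54.010008], [62.0000, -20.0000]] (det J = -2568.620465).
Solving J·Δ = −F gives Δ = (-0.8105, 0.7875).
Then the next iterate is (x, y)₁ = (1.1895, -2.2125).
Re-evaluating at (1.1895, -2.2125): F = (-21.438981, 18.615314), so ‖F‖₂ = 28.3930.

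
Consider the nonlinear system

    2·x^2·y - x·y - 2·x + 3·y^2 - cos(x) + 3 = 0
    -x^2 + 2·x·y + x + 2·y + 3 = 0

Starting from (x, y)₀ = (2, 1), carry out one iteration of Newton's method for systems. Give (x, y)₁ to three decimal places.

(2.706, -0.049)

At (2, 1): F = (8.41615, 7.000).
Jacobian J = [[4·x·y - y + sin(x) - 2, 2·x^2 - x + 6·y], [-2·x + 2·y + 1, 2·x + 2]].
At the point, J = [[5.90930, 12.000], [-1.000, 6.000]] (det J = 47.45578).
Solving J·Δ = −F gives Δ = (0.706, -1.049).
Then the next iterate is (x, y)₁ = (2.706, -0.049).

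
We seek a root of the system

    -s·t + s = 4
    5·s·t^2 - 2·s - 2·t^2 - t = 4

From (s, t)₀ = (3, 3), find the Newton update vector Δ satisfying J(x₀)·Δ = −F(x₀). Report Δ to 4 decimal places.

(-18.3200, 8.8800)

At (3, 3): F = (-10.0000, 104.0000).
Jacobian J = [[-t + 1, -s], [5·t^2 - 2, 10·s·t - 4·t - 1]].
At the point, J = [[-2.0000, -3.0000], [43.0000, 77.0000]] (det J = -25.0000).
Solving J·Δ = −F gives Δ = (-18.3200, 8.8800).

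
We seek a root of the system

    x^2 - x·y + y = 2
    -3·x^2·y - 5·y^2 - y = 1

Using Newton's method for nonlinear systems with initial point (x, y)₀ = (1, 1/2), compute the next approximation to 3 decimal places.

At (1, 1/2): F = (-1.000, -4.250).
Jacobian J = [[2·x - y, -x + 1], [-6·x·y, -3·x^2 - 10·y - 1]].
At the point, J = [[1.500, 0.000], [-3.000, -9.000]] (det J = -13.500).
Solving J·Δ = −F gives Δ = (0.667, -0.694).
Then the next iterate is (x, y)₁ = (1.667, -0.194).

(1.667, -0.194)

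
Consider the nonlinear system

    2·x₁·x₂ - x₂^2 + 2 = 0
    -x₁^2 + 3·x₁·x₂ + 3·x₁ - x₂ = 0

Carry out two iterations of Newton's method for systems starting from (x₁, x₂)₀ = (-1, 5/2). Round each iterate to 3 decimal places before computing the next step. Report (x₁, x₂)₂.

At (-1, 5/2): F = (-9.250, -14.000).
Jacobian J = [[2·x₂, 2·x₁ - 2·x₂], [-2·x₁ + 3·x₂ + 3, 3·x₁ - 1]].
At the point, J = [[5.000, -7.000], [12.500, -4.000]] (det J = 67.500).
Solving J·Δ = −F gives Δ = (0.904, -0.676).
Then the next iterate is (x₁, x₂)₁ = (-0.096, 1.824).
Round to (-0.096, 1.824) and repeat: F = (-1.67718, -2.64653), J = [[3.648, -3.840], [8.664, -1.288]].
Δ = (0.280, -0.171), so (x₁, x₂)₂ = (0.184, 1.653).

(0.184, 1.653)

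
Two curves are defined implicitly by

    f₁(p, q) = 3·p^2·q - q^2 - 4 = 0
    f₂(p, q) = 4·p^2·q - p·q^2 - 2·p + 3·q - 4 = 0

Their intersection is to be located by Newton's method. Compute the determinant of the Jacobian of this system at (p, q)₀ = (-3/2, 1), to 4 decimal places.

J = [[6·p·q, 3·p^2 - 2·q], [8·p·q - q^2 - 2, 4·p^2 - 2·p·q + 3]].
At the point, J = [[-9.0000, 4.7500], [-15.0000, 15.0000]].
det J = -63.7500.

-63.7500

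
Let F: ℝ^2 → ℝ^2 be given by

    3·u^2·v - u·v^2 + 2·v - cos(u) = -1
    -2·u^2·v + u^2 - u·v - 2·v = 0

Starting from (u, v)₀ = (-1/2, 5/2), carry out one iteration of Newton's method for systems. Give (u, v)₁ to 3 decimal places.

(-0.728, -0.046)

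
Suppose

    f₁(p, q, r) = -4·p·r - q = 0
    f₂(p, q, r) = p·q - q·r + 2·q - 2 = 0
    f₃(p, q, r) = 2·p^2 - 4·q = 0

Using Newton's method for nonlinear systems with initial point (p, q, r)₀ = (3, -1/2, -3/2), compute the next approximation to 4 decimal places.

At (3, -1/2, -3/2): F = (18.5000, -5.2500, 20.0000).
Jacobian J = [[-4·r, -1, -4·p], [q, p - r + 2, -q], [4·p, -4, 0]].
At the point, J = [[6.0000, -1.0000, -12.0000], [-0.5000, 6.5000, 0.5000], [12.0000, -4.0000, 0.0000]] (det J = 918.0000).
Solving J·Δ = −F gives Δ = (-1.4542, 0.6373, 0.7614).
Then the next iterate is (p, q, r)₁ = (1.5458, 0.1373, -0.7386).

(1.5458, 0.1373, -0.7386)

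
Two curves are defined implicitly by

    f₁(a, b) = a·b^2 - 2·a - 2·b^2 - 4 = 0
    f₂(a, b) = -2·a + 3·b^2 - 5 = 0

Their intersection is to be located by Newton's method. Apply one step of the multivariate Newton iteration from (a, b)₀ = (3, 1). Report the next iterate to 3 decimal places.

(-16.000, -4.000)

At (3, 1): F = (-9.000, -8.000).
Jacobian J = [[b^2 - 2, 2·a·b - 4·b], [-2, 6·b]].
At the point, J = [[-1.000, 2.000], [-2.000, 6.000]] (det J = -2.000).
Solving J·Δ = −F gives Δ = (-19.000, -5.000).
Then the next iterate is (a, b)₁ = (-16.000, -4.000).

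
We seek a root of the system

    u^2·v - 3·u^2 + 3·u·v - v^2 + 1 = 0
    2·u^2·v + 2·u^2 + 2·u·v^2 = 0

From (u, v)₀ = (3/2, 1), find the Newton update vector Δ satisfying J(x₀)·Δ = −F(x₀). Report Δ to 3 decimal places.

(-0.582, -0.367)

At (3/2, 1): F = (0.000, 12.000).
Jacobian J = [[2·u·v - 6·u + 3·v, u^2 + 3·u - 2·v], [4·u·v + 4·u + 2·v^2, 2·u^2 + 4·u·v]].
At the point, J = [[-3.000, 4.750], [14.000, 10.500]] (det J = -98.000).
Solving J·Δ = −F gives Δ = (-0.582, -0.367).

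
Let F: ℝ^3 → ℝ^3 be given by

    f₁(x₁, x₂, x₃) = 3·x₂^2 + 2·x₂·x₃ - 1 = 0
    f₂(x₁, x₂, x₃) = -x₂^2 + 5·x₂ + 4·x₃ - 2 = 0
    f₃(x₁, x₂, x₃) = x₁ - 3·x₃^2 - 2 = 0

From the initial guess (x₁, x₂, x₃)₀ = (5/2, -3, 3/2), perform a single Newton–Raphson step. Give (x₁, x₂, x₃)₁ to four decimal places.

At (5/2, -3, 3/2): F = (17.0000, -20.0000, -6.2500).
Jacobian J = [[0, 6·x₂ + 2·x₃, 2·x₂], [0, -2·x₂ + 5, 4], [1, 0, -6·x₃]].
At the point, J = [[0.0000, -15.0000, -6.0000], [0.0000, 11.0000, 4.0000], [1.0000, 0.0000, -9.0000]] (det J = 6.0000).
Solving J·Δ = −F gives Δ = (-163.2500, 8.6667, -18.8333).
Then the next iterate is (x₁, x₂, x₃)₁ = (-160.7500, 5.6667, -17.3333).

(-160.7500, 5.6667, -17.3333)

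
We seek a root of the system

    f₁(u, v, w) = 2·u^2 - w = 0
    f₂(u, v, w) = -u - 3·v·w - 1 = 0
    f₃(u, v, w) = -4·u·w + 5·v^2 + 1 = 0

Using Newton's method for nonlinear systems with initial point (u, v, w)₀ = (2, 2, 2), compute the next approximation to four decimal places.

At (2, 2, 2): F = (6.0000, -15.0000, 5.0000).
Jacobian J = [[4·u, 0, -1], [-1, -3·w, -3·v], [-4·w, 10·v, -4·u]].
At the point, J = [[8.0000, 0.0000, -1.0000], [-1.0000, -6.0000, -6.0000], [-8.0000, 20.0000, -8.0000]] (det J = 1412.0000).
Solving J·Δ = −F gives Δ = (-0.9051, -1.1084, -1.2408).
Then the next iterate is (u, v, w)₁ = (1.0949, 0.8916, 0.7592).

(1.0949, 0.8916, 0.7592)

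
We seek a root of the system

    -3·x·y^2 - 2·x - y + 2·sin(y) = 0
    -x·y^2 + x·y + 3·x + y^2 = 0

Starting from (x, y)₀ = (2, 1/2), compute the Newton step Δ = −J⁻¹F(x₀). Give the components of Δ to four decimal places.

At (2, 1/2): F = (-5.041149, 6.7500).
Jacobian J = [[-3·y^2 - 2, -6·x·y + 2·cos(y) - 1], [-y^2 + y + 3, -2·x·y + x + 2·y]].
At the point, J = [[-2.7500, -5.244835], [3.2500, 1.0000]] (det J = 14.295713).
Solving J·Δ = −F gives Δ = (-2.1238, 0.1524).

(-2.1238, 0.1524)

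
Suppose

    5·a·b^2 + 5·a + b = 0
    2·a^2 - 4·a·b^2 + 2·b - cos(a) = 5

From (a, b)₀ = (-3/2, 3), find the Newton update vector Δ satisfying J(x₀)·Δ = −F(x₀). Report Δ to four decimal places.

(14.9333, 15.3333)

At (-3/2, 3): F = (-72.0000, 59.429263).
Jacobian J = [[5·b^2 + 5, 10·a·b + 1], [4·a - 4·b^2 + sin(a), -8·a·b + 2]].
At the point, J = [[50.0000, -44.0000], [-42.997495, 38.0000]] (det J = 8.110221).
Solving J·Δ = −F gives Δ = (14.9333, 15.3333).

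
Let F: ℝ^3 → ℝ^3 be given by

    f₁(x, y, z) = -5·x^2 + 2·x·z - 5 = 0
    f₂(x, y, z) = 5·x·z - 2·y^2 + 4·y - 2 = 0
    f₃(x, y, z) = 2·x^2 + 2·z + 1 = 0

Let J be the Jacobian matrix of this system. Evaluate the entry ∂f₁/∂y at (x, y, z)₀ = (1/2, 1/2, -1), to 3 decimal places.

∂f₁/∂y = 0.
At (1/2, 1/2, -1) this is 0.000.

0.000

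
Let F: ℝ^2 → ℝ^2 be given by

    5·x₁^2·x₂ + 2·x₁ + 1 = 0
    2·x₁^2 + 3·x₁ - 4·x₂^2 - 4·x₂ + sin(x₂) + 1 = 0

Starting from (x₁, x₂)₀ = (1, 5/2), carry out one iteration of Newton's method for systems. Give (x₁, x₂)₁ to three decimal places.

At (1, 5/2): F = (15.500, -28.40153).
Jacobian J = [[10·x₁·x₂ + 2, 5·x₁^2], [4·x₁ + 3, -8·x₂ + cos(x₂) - 4]].
At the point, J = [[27.000, 5.000], [7.000, -24.80114]] (det J = -704.63088).
Solving J·Δ = −F gives Δ = (-0.344, -1.242).
Then the next iterate is (x₁, x₂)₁ = (0.656, 1.258).

(0.656, 1.258)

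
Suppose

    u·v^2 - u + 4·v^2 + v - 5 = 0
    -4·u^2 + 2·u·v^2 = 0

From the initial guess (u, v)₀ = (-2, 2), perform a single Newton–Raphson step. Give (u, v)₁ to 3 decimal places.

(-1.333, 1.000)

At (-2, 2): F = (7.000, -32.000).
Jacobian J = [[v^2 - 1, 2·u·v + 8·v + 1], [-8·u + 2·v^2, 4·u·v]].
At the point, J = [[3.000, 9.000], [24.000, -16.000]] (det J = -264.000).
Solving J·Δ = −F gives Δ = (0.667, -1.000).
Then the next iterate is (u, v)₁ = (-1.333, 1.000).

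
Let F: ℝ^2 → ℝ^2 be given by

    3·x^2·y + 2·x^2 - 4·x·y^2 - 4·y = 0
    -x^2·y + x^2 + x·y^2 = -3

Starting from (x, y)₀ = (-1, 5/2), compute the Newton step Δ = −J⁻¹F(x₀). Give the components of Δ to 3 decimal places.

(0.643, 0.200)

At (-1, 5/2): F = (24.500, -4.750).
Jacobian J = [[6·x·y + 4·x - 4·y^2, 3·x^2 - 8·x·y - 4], [-2·x·y + 2·x + y^2, -x^2 + 2·x·y]].
At the point, J = [[-44.000, 19.000], [9.250, -6.000]] (det J = 88.250).
Solving J·Δ = −F gives Δ = (0.643, 0.200).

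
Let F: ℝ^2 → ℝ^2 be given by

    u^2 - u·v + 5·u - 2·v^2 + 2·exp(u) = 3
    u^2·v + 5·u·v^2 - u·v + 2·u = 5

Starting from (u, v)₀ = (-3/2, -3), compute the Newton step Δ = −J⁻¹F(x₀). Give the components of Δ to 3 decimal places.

(-0.577, 2.477)

At (-3/2, -3): F = (-30.30374, -86.750).
Jacobian J = [[2·u - v + 2·exp(u) + 5, -u - 4·v], [2·u·v + 5·v^2 - v + 2, u^2 + 10·u·v - u]].
At the point, J = [[5.44626, 13.500], [59.000, 48.750]] (det J = -530.99481).
Solving J·Δ = −F gives Δ = (-0.577, 2.477).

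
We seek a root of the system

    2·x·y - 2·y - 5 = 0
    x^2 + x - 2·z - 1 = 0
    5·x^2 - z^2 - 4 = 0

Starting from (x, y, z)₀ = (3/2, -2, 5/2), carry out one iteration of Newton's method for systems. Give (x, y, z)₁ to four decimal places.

At (3/2, -2, 5/2): F = (-7.0000, -2.2500, 1.0000).
Jacobian J = [[2·y, 2·x - 2, 0], [2·x + 1, 0, -2], [10·x, 0, -2·z]].
At the point, J = [[-4.0000, 1.0000, 0.0000], [4.0000, 0.0000, -2.0000], [15.0000, 0.0000, -5.0000]] (det J = -10.0000).
Solving J·Δ = −F gives Δ = (-1.3250, 1.7000, -3.7750).
Then the next iterate is (x, y, z)₁ = (0.1750, -0.3000, -1.2750).

(0.1750, -0.3000, -1.2750)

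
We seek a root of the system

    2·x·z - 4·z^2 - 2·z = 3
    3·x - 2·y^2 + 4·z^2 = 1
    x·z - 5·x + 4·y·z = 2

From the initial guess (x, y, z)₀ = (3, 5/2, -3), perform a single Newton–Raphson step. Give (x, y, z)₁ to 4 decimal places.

(-3.6838, 2.7108, -2.6108)

At (3, 5/2, -3): F = (-51.0000, 31.5000, -56.0000).
Jacobian J = [[2·z, 0, 2·x - 8·z - 2], [3, -4·y, 8·z], [z - 5, 4·z, x + 4·y]].
At the point, J = [[-6.0000, 0.0000, 28.0000], [3.0000, -10.0000, -24.0000], [-8.0000, -12.0000, 13.0000]] (det J = -740.0000).
Solving J·Δ = −F gives Δ = (-6.6838, 0.2108, 0.3892).
Then the next iterate is (x, y, z)₁ = (-3.6838, 2.7108, -2.6108).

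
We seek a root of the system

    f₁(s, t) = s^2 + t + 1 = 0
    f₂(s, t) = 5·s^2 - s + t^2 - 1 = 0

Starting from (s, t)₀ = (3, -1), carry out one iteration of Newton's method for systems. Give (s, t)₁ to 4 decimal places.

At (3, -1): F = (9.0000, 42.0000).
Jacobian J = [[2·s, 1], [10·s - 1, 2·t]].
At the point, J = [[6.0000, 1.0000], [29.0000, -2.0000]] (det J = -41.0000).
Solving J·Δ = −F gives Δ = (-1.4634, -0.2195).
Then the next iterate is (s, t)₁ = (1.5366, -1.2195).

(1.5366, -1.2195)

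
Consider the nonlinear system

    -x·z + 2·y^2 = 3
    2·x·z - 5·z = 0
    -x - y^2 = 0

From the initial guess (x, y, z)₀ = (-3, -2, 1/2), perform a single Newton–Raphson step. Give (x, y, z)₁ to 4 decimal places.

(-1.6531, -1.4133, 0.1224)

At (-3, -2, 1/2): F = (6.5000, -5.5000, -1.0000).
Jacobian J = [[-z, 4·y, -x], [2·z, 0, 2·x - 5], [-1, -2·y, 0]].
At the point, J = [[-0.5000, -8.0000, 3.0000], [1.0000, 0.0000, -11.0000], [-1.0000, 4.0000, 0.0000]] (det J = -98.0000).
Solving J·Δ = −F gives Δ = (1.3469, 0.5867, -0.3776).
Then the next iterate is (x, y, z)₁ = (-1.6531, -1.4133, 0.1224).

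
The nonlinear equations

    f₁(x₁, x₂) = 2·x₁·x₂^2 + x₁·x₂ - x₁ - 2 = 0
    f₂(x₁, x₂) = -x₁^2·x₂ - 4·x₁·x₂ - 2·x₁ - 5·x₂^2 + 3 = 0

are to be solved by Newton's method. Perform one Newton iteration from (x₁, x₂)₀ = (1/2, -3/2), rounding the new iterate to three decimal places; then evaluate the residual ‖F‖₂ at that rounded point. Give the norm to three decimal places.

At (1/2, -3/2): F = (-1.000, -5.875).
Jacobian J = [[2·x₂^2 + x₂ - 1, 4·x₁·x₂ + x₁], [-2·x₁·x₂ - 4·x₂ - 2, -x₁^2 - 4·x₁ - 10·x₂]].
At the point, J = [[2.000, -2.500], [5.500, 12.750]] (det J = 39.250).
Solving J·Δ = −F gives Δ = (0.699, 0.159).
Then the next iterate is (x₁, x₂)₁ = (1.199, -1.341).
Re-evaluating at (1.199, -1.341): F = (-0.49458, -0.03015), so ‖F‖₂ = 0.495.

0.495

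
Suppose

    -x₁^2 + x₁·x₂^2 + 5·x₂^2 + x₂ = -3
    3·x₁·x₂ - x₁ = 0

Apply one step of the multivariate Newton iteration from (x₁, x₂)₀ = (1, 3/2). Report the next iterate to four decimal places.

(0.7643, 0.6084)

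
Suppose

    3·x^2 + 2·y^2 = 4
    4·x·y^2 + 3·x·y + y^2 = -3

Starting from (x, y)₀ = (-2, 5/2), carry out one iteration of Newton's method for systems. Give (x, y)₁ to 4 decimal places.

At (-2, 5/2): F = (20.5000, -55.7500).
Jacobian J = [[6·x, 4·y], [4·y^2 + 3·y, 8·x·y + 3·x + 2·y]].
At the point, J = [[-12.0000, 10.0000], [32.5000, -41.0000]] (det J = 167.0000).
Solving J·Δ = −F gives Δ = (1.6946, -0.0165).
Then the next iterate is (x, y)₁ = (-0.3054, 2.4835).

(-0.3054, 2.4835)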